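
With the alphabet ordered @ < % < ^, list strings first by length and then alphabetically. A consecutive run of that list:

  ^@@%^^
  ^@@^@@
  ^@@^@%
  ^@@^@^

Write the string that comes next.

^@@^%@

Treat ^@@^@^ as a base-3 numeral over the given alphabet and add one, carrying through any trailing ^'s.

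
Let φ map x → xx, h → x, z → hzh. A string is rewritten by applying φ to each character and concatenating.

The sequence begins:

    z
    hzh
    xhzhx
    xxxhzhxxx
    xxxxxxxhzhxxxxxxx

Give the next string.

xxxxxxxxxxxxxxxhzhxxxxxxxxxxxxxxx

φ(xxxxxxxhzhxxxxxxx) expands symbol-by-symbol to xx xx xx xx xx xx xx x hzh x xx xx xx xx xx xx xx; joining the 17 pieces gives the next term.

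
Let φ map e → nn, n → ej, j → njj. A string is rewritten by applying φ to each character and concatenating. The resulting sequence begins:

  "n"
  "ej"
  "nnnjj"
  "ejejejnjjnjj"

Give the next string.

nnnjjnnnjjnnnjjejnjjnjjejnjjnjj

Expanding ejejejnjjnjj: e→nn, j→njj, e→nn, j→njj, e→nn, j→njj, n→ej, j→njj, j→njj, n→ej, j→njj, j→njj. Concatenated: nn njj nn njj nn njj ej njj njj ej njj njj.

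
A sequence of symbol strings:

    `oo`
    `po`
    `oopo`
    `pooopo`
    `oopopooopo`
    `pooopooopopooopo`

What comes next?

Each term (from the third on) is the two preceding terms concatenated in order: term 3 = oo·po = oopo.
The next term joins oopopooopo and pooopooopopooopo.

oopopooopopooopooopopooopo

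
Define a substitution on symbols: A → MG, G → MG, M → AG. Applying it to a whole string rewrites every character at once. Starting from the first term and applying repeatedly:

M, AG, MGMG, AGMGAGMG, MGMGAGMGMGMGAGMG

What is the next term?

AGMGAGMGMGMGAGMGAGMGAGMGMGMGAGMG

Applying the rule to each of the 16 symbols of MGMGAGMGMGMGAGMG gives the pieces AG MG AG MG MG MG AG MG AG MG AG MG MG MG AG MG, which concatenate to the answer.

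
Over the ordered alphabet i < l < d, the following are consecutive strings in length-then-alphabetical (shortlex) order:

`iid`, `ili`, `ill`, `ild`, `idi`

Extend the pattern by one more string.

Find the rightmost character of idi below d, bump it to the next letter, and reset everything to its right to i.

idl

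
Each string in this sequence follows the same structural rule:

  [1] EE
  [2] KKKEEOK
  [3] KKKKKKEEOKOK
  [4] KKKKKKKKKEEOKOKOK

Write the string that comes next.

Each term wraps the previous one in KKK on the left and OK on the right.
One more step from KKKKKKKKKEEOKOKOK gives the answer.

KKKKKKKKKKKKEEOKOKOKOK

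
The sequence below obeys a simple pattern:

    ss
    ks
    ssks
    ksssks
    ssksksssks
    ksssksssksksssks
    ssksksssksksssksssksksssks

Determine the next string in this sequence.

ksssksssksksssksssksksssksksssksssksksssks

This is a Fibonacci-style word recurrence s(k) = s(k−2)·s(k−1): e.g. ss·ks = ssks.
So term 8 is ksssksssksksssks·ssksksssksksssksssksksssks.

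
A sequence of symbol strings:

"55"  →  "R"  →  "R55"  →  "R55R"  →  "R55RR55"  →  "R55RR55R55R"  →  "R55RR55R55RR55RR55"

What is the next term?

R55RR55R55RR55RR55R55RR55R55R

From term 3 onward, concatenate the last term with the second-to-last: R·55 = R55, R55·R = R55R, …
So term 8 is R55RR55R55RR55RR55·R55RR55R55R.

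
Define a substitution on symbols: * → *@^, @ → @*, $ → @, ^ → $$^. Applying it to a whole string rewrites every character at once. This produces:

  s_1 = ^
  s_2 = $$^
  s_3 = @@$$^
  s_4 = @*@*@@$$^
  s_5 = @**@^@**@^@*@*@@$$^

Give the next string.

φ(@**@^@**@^@*@*@@$$^) expands symbol-by-symbol to @* *@^ *@^ @* $$^ @* *@^ *@^ @* $$^ @* *@^ @* *@^ @* @* @ @ $$^; joining the 19 pieces gives the next term.

@**@^*@^@*$$^@**@^*@^@*$$^@**@^@**@^@*@*@@$$^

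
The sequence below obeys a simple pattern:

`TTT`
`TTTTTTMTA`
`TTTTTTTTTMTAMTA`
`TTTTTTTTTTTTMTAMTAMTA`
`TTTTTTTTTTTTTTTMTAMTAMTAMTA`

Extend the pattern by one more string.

s(k+1) = TTT·s(k)·MTA, so each term gains TTT as a prefix and MTA as a suffix.
So the next term is TTT·TTTTTTTTTTTTTTTMTAMTAMTAMTA·MTA.

TTTTTTTTTTTTTTTTTTMTAMTAMTAMTAMTA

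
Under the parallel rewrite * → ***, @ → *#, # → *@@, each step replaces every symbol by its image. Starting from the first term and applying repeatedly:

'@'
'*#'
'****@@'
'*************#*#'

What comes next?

Rewriting the 16 symbols of *************#*# one by one yields *** *** *** *** *** *** *** *** *** *** *** *** *** *@@ *** *@@; concatenated:

****************************************@@****@@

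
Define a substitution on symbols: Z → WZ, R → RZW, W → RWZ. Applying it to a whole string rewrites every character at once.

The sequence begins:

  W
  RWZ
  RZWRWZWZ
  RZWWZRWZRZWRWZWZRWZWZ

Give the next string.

RZWWZRWZRWZWZRZWRWZWZRZWWZRWZRZWRWZWZRWZWZRZWRWZWZRWZWZ

Replace each of the 21 characters of RZWWZRWZRZWRWZWZRWZWZ in place — RZW WZ RWZ RWZ WZ RZW RWZ WZ RZW WZ RWZ RZW RWZ WZ RWZ WZ RZW RWZ WZ RWZ WZ — and concatenate.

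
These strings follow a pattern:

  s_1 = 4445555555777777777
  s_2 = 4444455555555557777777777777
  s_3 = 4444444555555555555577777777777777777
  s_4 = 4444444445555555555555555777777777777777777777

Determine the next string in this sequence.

4444444444455555555555555555557777777777777777777777777

The n-th term is 2n-1 4's then 3n+1 5's then 4n+1 7's, where the shown terms are n = 2, 3, 4, 5.
At n = 6 the blocks have lengths 11, 19, 25.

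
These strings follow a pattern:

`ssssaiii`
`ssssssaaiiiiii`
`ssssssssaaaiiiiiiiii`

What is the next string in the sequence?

ssssssssssaaaaiiiiiiiiiiii

Each string has the form s^{2n+2} a^{n} i^{3n} (n = 1, 2, …).
Setting n = 4 gives 10, 4, 12 characters in each block.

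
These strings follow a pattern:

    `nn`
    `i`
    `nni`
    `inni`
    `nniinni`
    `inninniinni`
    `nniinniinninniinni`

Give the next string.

From term 3 onward, concatenate the second-to-last term with the last: nn·i = nni, i·nni = inni, …
Continuing: inninniinni · nniinniinninniinni gives term 8.

inninniinninniinniinninniinni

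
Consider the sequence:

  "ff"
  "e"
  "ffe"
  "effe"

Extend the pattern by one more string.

From term 3 onward, concatenate the second-to-last term with the last: ff·e = ffe, e·ffe = effe, …
Continuing: ffe · effe gives term 5.

ffeeffe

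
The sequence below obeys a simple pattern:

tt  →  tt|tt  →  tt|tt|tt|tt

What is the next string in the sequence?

tt|tt|tt|tt|tt|tt|tt|tt

s(k+1) = s(k)·|·s(k) — each term doubles the last with '|' between the halves.
One more doubling of tt|tt|tt|tt gives the answer.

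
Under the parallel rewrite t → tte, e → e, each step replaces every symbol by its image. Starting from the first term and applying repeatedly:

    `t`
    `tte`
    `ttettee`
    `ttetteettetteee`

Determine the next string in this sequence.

φ(ttetteettetteee) expands symbol-by-symbol to tte tte e tte tte e e tte tte e tte tte e e e; joining the 15 pieces gives the next term.

ttetteettetteeettetteettetteeee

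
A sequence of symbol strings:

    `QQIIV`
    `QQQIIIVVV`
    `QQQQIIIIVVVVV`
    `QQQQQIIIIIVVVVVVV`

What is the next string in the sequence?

QQQQQQIIIIIIVVVVVVVVV

The n-th term is n+1 Q's then n+1 I's then 2n-1 V's (n = 1, 2, …).
For the next term, n = 5, so the run lengths are 6, 6, 9.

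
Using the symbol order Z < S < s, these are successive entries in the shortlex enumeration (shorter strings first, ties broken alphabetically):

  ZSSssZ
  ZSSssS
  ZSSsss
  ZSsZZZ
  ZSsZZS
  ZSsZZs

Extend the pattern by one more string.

The successor of ZSsZZs increments the rightmost position that isn't already s and resets every position after it to Z.

ZSsZSZ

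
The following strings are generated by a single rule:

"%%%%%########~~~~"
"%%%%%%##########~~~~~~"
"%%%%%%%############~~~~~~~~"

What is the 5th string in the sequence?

Each string has the form %^{n+2} #^{2n+2} ~^{2n-2}, where the shown terms are n = 3, 4, 5.
Setting n = 7 gives 9, 16, 12 characters in each block.

%%%%%%%%%################~~~~~~~~~~~~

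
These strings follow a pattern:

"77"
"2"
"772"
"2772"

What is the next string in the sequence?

7722772

From term 3 onward, concatenate the second-to-last term with the last: 77·2 = 772, 2·772 = 2772, …
The next term joins 772 and 2772.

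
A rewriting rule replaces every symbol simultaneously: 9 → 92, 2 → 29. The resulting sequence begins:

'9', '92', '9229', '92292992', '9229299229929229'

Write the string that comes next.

Rewriting the 16 symbols of 9229299229929229 one by one yields 92 29 29 92 29 92 92 29 29 92 92 29 92 29 29 92; concatenated:

92292992299292292992922992292992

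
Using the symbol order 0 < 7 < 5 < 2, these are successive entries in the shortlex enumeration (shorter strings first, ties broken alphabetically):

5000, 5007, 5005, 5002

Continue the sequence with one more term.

5070

Treat 5002 as a base-4 numeral over the given alphabet and add one, carrying through any trailing 2's.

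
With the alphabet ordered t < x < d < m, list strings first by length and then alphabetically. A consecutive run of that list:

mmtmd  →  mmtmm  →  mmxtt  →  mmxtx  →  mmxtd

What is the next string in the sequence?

Find the rightmost character of mmxtd below m, bump it to the next letter, and reset everything to its right to t.

mmxtm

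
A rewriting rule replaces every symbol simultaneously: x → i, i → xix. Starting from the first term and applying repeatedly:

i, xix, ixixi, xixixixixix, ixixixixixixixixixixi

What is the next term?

Replace each of the 21 characters of ixixixixixixixixixixi in place — xix i xix i xix i xix i xix i xix i xix i xix i xix i xix i xix — and concatenate.

xixixixixixixixixixixixixixixixixixixixixix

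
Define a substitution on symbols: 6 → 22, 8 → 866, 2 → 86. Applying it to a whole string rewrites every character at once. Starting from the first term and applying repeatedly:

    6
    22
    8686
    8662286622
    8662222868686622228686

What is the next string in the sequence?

Rewriting the 22 symbols of 8662222868686622228686 one by one yields 866 22 22 86 86 86 86 866 22 866 22 866 22 22 86 86 86 86 866 22 866 22; concatenated:

86622228686868686622866228662222868686868662286622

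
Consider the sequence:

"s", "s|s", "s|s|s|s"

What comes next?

s(k+1) = s(k)·|·s(k) — each term doubles the last with '|' between the halves.
So the next term is two copies of s|s|s|s with '|' between the halves.

s|s|s|s|s|s|s|s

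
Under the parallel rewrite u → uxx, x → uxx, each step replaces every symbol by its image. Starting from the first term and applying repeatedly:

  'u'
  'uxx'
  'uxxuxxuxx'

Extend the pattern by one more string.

Rewriting each symbol of uxxuxxuxx: u→uxx, x→uxx, x→uxx, u→uxx, x→uxx, x→uxx, u→uxx, x→uxx, x→uxx, which concatenates to uxx uxx uxx uxx uxx uxx uxx uxx uxx.

uxxuxxuxxuxxuxxuxxuxxuxxuxx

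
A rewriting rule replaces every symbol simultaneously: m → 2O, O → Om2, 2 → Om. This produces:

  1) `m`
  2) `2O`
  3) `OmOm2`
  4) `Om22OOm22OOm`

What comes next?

Apply φ to Om22OOm22OOm symbol by symbol: O→Om2, m→2O, 2→Om, 2→Om, O→Om2, O→Om2, m→2O, 2→Om, 2→Om, O→Om2, O→Om2, m→2O; joined: Om2 2O Om Om Om2 Om2 2O Om Om Om2 Om2 2O.

Om22OOmOmOm2Om22OOmOmOm2Om22O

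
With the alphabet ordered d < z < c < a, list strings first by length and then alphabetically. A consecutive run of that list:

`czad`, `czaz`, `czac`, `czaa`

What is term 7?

Stepping forward 3 times from czaa: czaa → ccdd → ccdz, then the target.

ccdc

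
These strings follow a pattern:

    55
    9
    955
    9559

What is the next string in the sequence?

9559955

Each term (from the third on) is the previous term followed by the one before it: term 3 = 9·55 = 955.
So term 5 is 9559·955.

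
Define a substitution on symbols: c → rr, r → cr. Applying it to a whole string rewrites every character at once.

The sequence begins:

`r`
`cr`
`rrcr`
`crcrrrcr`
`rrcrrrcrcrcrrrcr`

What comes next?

Rewriting the 16 symbols of rrcrrrcrcrcrrrcr one by one yields cr cr rr cr cr cr rr cr rr cr rr cr cr cr rr cr; concatenated:

crcrrrcrcrcrrrcrrrcrrrcrcrcrrrcr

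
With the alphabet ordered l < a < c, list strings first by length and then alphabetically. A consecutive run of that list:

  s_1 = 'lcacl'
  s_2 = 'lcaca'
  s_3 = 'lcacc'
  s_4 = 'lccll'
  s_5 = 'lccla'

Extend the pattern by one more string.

lcclc

The successor of lccla increments the rightmost position that isn't already c and resets every position after it to l.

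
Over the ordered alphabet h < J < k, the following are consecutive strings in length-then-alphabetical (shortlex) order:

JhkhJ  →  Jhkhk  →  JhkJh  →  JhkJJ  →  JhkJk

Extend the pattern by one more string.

Find the rightmost character of JhkJk below k, bump it to the next letter, and reset everything to its right to h.

Jhkkh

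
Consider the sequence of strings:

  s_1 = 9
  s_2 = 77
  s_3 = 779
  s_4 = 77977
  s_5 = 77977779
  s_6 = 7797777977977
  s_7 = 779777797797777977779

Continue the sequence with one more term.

This is a Fibonacci-style word recurrence s(k) = s(k−1)·s(k−2): e.g. 77·9 = 779.
The next term joins 779777797797777977779 and 7797777977977.

7797777977977779777797797777977977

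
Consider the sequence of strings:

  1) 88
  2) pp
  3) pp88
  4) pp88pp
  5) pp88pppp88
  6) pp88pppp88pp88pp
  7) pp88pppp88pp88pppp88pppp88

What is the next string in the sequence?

pp88pppp88pp88pppp88pppp88pp88pppp88pp88pp

From term 3 onward, concatenate the last term with the second-to-last: pp·88 = pp88, pp88·pp = pp88pp, …
Continuing: pp88pppp88pp88pppp88pppp88 · pp88pppp88pp88pp gives term 8.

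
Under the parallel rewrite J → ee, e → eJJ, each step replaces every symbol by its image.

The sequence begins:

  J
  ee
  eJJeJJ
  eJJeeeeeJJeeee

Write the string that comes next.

eJJeeeeeJJeJJeJJeJJeJJeeeeeJJeJJeJJeJJ

Replace each of the 14 characters of eJJeeeeeJJeeee in place — eJJ ee ee eJJ eJJ eJJ eJJ eJJ ee ee eJJ eJJ eJJ eJJ — and concatenate.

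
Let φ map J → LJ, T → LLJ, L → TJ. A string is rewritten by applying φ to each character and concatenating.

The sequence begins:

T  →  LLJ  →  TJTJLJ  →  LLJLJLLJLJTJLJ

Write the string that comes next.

Rewriting the 14 symbols of LLJLJLLJLJTJLJ one by one yields TJ TJ LJ TJ LJ TJ TJ LJ TJ LJ LLJ LJ TJ LJ; concatenated:

TJTJLJTJLJTJTJLJTJLJLLJLJTJLJ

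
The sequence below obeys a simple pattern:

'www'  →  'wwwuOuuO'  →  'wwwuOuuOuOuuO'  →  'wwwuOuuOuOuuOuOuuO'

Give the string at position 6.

Every step adds uOuuO to the end: s(k+1) = s(k)·uOuuO.
From wwwuOuuOuOuuOuOuuO, 2 further steps: wwwuOuuOuOuuOuOuuO → wwwuOuuOuOuuOuOuuOuOuuO → (answer).

wwwuOuuOuOuuOuOuuOuOuuOuOuuO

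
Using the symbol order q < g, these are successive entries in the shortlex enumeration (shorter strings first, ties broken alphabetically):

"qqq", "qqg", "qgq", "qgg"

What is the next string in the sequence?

gqq

Treat qgg as a base-2 numeral over the given alphabet and add one, carrying through any trailing g's.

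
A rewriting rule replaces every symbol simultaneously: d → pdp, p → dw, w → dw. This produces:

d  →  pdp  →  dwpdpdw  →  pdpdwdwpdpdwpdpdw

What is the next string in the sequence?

Rewriting the 17 symbols of pdpdwdwpdpdwpdpdw one by one yields dw pdp dw pdp dw pdp dw dw pdp dw pdp dw dw pdp dw pdp dw; concatenated:

dwpdpdwpdpdwpdpdwdwpdpdwpdpdwdwpdpdwpdpdw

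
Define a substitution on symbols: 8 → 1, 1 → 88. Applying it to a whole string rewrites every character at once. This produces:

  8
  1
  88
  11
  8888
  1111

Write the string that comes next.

Rewriting each symbol of 1111: 1→88, 1→88, 1→88, 1→88, which concatenates to 88 88 88 88.

88888888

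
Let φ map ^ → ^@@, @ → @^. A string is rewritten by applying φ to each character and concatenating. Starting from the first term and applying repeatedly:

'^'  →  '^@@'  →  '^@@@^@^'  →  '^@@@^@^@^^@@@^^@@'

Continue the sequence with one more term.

^@@@^@^@^^@@@^^@@@^^@@^@@@^@^@^^@@^@@@^@^

Applying the rule to each of the 17 symbols of ^@@@^@^@^^@@@^^@@ gives the pieces ^@@ @^ @^ @^ ^@@ @^ ^@@ @^ ^@@ ^@@ @^ @^ @^ ^@@ ^@@ @^ @^, which concatenate to the answer.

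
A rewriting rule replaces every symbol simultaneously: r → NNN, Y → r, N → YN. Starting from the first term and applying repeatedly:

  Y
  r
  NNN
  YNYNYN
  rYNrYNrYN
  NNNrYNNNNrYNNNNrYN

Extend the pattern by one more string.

φ(NNNrYNNNNrYNNNNrYN) expands symbol-by-symbol to YN YN YN NNN r YN YN YN YN NNN r YN YN YN YN NNN r YN; joining the 18 pieces gives the next term.

YNYNYNNNNrYNYNYNYNNNNrYNYNYNYNNNNrYN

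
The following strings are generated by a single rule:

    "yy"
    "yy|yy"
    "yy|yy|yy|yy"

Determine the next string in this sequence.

Each string is two copies of the previous one joined by '|'.
Doubling yy|yy|yy|yy with '|' between the halves:

yy|yy|yy|yy|yy|yy|yy|yy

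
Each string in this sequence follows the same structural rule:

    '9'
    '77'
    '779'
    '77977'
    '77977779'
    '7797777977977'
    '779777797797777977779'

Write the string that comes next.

From term 3 onward, concatenate the last term with the second-to-last: 77·9 = 779, 779·77 = 77977, …
So term 8 is 779777797797777977779·7797777977977.

7797777977977779777797797777977977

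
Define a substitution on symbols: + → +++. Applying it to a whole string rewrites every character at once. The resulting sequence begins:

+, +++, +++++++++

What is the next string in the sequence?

Apply φ to +++++++++ symbol by symbol: +→+++, +→+++, +→+++, +→+++, +→+++, +→+++, +→+++, +→+++, +→+++; joined: +++ +++ +++ +++ +++ +++ +++ +++ +++.

+++++++++++++++++++++++++++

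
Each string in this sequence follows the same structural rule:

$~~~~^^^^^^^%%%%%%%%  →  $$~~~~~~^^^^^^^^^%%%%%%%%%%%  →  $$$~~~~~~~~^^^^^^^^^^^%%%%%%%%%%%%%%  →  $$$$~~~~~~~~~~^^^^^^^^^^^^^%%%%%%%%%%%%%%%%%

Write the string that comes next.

Reading off run lengths: $ runs 1, 2, 3, 4; ~ runs 4, 6, 8, 10; ^ runs 7, 9, 11, 13; % runs 8, 11, 14, 17 — each is linear in n, where the shown terms are n = 2, 3, 4, 5.
Setting n = 6 gives 5, 12, 15, 20 characters in each block.

$$$$$~~~~~~~~~~~~^^^^^^^^^^^^^^^%%%%%%%%%%%%%%%%%%%%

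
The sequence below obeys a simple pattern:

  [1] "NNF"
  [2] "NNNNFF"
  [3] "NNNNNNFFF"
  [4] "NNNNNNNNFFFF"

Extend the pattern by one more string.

NNNNNNNNNNFFFFF

Term n consists of 2n N's, followed by n F's (n = 1, 2, …).
For the next term, n = 5, so the run lengths are 10, 5.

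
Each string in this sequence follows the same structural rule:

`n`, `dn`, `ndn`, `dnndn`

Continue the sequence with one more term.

Each term (from the third on) is the two preceding terms concatenated in order: term 3 = n·dn = ndn.
Continuing: ndn · dnndn gives term 5.

ndndnndn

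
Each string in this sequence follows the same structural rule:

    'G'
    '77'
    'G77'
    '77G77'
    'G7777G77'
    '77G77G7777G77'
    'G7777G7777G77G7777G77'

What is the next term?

77G77G7777G77G7777G7777G77G7777G77

This is a Fibonacci-style word recurrence s(k) = s(k−2)·s(k−1): e.g. G·77 = G77.
So term 8 is 77G77G7777G77·G7777G7777G77G7777G77.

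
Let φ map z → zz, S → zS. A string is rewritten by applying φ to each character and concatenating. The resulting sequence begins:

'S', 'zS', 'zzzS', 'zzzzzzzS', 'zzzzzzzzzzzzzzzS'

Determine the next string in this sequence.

zzzzzzzzzzzzzzzzzzzzzzzzzzzzzzzS

φ(zzzzzzzzzzzzzzzS) expands symbol-by-symbol to zz zz zz zz zz zz zz zz zz zz zz zz zz zz zz zS; joining the 16 pieces gives the next term.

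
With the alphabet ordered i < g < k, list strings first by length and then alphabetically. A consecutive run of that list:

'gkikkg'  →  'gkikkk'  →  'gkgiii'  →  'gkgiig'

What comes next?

Find the rightmost character of gkgiig below k, bump it to the next letter, and reset everything to its right to i.

gkgiik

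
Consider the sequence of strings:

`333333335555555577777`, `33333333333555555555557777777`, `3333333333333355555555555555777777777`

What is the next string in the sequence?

333333333333333335555555555555555577777777777

Reading off run lengths: 3 runs 8, 11, 14; 5 runs 8, 11, 14; 7 runs 5, 7, 9 — each is linear in n, where the shown terms are n = 2, 3, 4.
For the next term, n = 5, so the run lengths are 17, 17, 11.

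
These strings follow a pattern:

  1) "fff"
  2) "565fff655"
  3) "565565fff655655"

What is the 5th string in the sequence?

565565565565fff655655655655

Each term wraps the previous one in 565 on the left and 655 on the right.
From 565565fff655655, 2 further steps: 565565fff655655 → 565565565fff655655655 → (answer).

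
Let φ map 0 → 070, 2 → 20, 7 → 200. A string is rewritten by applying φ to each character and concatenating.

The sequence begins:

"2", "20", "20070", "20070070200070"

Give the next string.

Applying the rule to each of the 14 symbols of 20070070200070 gives the pieces 20 070 070 200 070 070 200 070 20 070 070 070 200 070, which concatenate to the answer.

2007007020007007020007020070070070200070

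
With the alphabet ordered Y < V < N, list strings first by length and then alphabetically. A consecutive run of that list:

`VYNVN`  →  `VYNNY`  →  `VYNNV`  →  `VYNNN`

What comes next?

VVYYY

Treat VYNNN as a base-3 numeral over the given alphabet and add one, carrying through any trailing N's.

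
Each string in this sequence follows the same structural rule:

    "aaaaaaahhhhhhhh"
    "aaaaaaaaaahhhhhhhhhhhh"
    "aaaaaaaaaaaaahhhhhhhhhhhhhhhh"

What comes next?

aaaaaaaaaaaaaaaahhhhhhhhhhhhhhhhhhhh

The n-th term is 3n+1 a's then 4n h's, where the shown terms are n = 2, 3, 4.
For the next term, n = 5, so the run lengths are 16, 20.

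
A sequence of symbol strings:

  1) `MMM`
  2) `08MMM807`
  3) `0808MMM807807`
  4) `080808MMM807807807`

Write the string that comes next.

08080808MMM807807807807

Every step adds 08 to the front and 807 to the end of the previous string.
So the next term is 08·080808MMM807807807·807.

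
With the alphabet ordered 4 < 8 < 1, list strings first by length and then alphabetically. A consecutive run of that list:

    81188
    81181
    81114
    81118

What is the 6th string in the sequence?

Stepping forward 2 times from 81118: 81118 → 81111, then the target.

14444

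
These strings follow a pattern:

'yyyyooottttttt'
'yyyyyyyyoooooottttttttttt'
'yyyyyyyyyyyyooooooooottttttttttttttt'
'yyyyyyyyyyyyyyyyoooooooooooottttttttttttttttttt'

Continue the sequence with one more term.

yyyyyyyyyyyyyyyyyyyyooooooooooooooottttttttttttttttttttttt

Each string has the form y^{4n} o^{3n} t^{4n+3} (n = 1, 2, …).
At n = 5 the blocks have lengths 20, 15, 23.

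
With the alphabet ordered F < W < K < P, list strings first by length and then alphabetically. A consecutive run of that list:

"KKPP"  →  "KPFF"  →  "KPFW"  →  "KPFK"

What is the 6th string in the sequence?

Continuing the enumeration 2 steps past KPFK: KPFK → KPFP → (answer).

KPWF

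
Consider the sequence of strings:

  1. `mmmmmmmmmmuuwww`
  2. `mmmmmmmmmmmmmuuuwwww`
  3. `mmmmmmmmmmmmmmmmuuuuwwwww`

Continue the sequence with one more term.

Each string has the form m^{3n+1} u^{n-1} w^{n}, where the shown terms are n = 3, 4, 5.
At n = 6 the blocks have lengths 19, 5, 6.

mmmmmmmmmmmmmmmmmmmuuuuuwwwwww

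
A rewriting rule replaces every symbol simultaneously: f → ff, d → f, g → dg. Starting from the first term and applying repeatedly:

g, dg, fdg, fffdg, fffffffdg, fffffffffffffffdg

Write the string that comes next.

Rewriting the 17 symbols of fffffffffffffffdg one by one yields ff ff ff ff ff ff ff ff ff ff ff ff ff ff ff f dg; concatenated:

fffffffffffffffffffffffffffffffdg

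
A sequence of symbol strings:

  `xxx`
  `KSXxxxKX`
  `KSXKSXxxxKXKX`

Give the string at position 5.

Each term wraps the previous one in KSX on the left and KX on the right.
From KSXKSXxxxKXKX, 2 further steps: KSXKSXxxxKXKX → KSXKSXKSXxxxKXKXKX → (answer).

KSXKSXKSXKSXxxxKXKXKXKX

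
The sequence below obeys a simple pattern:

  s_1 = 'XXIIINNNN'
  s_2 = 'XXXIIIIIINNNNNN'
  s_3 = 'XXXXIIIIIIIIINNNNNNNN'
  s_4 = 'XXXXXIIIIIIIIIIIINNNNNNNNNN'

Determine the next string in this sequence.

XXXXXXIIIIIIIIIIIIIIINNNNNNNNNNNN

The n-th term is n+1 X's then 3n I's then 2n+2 N's (n = 1, 2, …).
For the next term, n = 5, so the run lengths are 6, 15, 12.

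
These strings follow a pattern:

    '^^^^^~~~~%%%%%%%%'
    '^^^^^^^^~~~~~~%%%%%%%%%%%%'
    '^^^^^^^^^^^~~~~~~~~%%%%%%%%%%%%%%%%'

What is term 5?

Each string has the form ^^{3n-1} ~^{2n} %^{4n}, where the shown terms are n = 2, 3, 4.
For term 5, n = 6, so the run lengths are 17, 12, 24.

^^^^^^^^^^^^^^^^^~~~~~~~~~~~~%%%%%%%%%%%%%%%%%%%%%%%%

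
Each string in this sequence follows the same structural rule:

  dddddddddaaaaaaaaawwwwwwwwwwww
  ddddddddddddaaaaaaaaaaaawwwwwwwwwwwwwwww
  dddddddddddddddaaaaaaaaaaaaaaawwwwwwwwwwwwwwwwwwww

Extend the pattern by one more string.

Reading off run lengths: d runs 9, 12, 15; a runs 9, 12, 15; w runs 12, 16, 20 — each is linear in n, where the shown terms are n = 3, 4, 5.
At n = 6 the blocks have lengths 18, 18, 24.

ddddddddddddddddddaaaaaaaaaaaaaaaaaawwwwwwwwwwwwwwwwwwwwwwww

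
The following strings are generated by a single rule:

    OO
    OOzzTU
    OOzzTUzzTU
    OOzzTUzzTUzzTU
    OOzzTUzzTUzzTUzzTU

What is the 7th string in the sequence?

Each term is the previous one with zzTU appended.
From OOzzTUzzTUzzTUzzTU, 2 further steps: OOzzTUzzTUzzTUzzTU → OOzzTUzzTUzzTUzzTUzzTU → (answer).

OOzzTUzzTUzzTUzzTUzzTUzzTU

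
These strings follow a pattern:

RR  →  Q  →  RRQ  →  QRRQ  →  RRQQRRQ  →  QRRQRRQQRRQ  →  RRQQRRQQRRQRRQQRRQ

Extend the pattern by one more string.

QRRQRRQQRRQRRQQRRQQRRQRRQQRRQ

This is a Fibonacci-style word recurrence s(k) = s(k−2)·s(k−1): e.g. RR·Q = RRQ.
So term 8 is QRRQRRQQRRQ·RRQQRRQQRRQRRQQRRQ.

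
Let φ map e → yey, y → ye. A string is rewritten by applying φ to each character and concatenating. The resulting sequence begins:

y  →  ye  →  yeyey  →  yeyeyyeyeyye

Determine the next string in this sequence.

Rewriting each symbol of yeyeyyeyeyye: y→ye, e→yey, y→ye, e→yey, y→ye, y→ye, e→yey, y→ye, e→yey, y→ye, y→ye, e→yey, which concatenates to ye yey ye yey ye ye yey ye yey ye ye yey.

yeyeyyeyeyyeyeyeyyeyeyyeyeyey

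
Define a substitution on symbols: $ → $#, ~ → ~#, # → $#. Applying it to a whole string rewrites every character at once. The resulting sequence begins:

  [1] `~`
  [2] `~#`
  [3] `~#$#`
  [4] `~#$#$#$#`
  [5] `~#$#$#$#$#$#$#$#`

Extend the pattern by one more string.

Replace each of the 16 characters of ~#$#$#$#$#$#$#$# in place — ~# $# $# $# $# $# $# $# $# $# $# $# $# $# $# $# — and concatenate.

~#$#$#$#$#$#$#$#$#$#$#$#$#$#$#$#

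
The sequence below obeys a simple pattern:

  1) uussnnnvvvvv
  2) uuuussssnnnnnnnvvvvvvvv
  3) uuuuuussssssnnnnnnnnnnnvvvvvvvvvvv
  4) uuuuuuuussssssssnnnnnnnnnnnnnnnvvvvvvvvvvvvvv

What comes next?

uuuuuuuuuussssssssssnnnnnnnnnnnnnnnnnnnvvvvvvvvvvvvvvvvv

Reading off run lengths: u runs 2, 4, 6, 8; s runs 2, 4, 6, 8; n runs 3, 7, 11, 15; v runs 5, 8, 11, 14 — each is linear in n (n = 1, 2, …).
Setting n = 5 gives 10, 10, 19, 17 characters in each block.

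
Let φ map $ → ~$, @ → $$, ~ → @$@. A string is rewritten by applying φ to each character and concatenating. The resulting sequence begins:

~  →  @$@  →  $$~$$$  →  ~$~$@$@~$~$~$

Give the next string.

@$@~$@$@~$$$~$$$@$@~$@$@~$@$@~$

Applying the rule to each of the 13 symbols of ~$~$@$@~$~$~$ gives the pieces @$@ ~$ @$@ ~$ $$ ~$ $$ @$@ ~$ @$@ ~$ @$@ ~$, which concatenate to the answer.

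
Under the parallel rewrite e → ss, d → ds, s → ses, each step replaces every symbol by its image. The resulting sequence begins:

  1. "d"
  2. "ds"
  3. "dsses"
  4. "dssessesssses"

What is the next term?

Applying the rule to each of the 13 symbols of dssessesssses gives the pieces ds ses ses ss ses ses ss ses ses ses ses ss ses, which concatenate to the answer.

dssessessssessessssessessessesssses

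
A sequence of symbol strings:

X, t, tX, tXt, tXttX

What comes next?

tXttXtXt

From term 3 onward, concatenate the last term with the second-to-last: t·X = tX, tX·t = tXt, …
So term 6 is tXttX·tXt.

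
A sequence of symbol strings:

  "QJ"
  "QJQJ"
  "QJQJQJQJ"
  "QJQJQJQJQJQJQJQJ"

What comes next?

s(k+1) = s(k)·s(k) — each term doubles the last.
So the next term is two copies of QJQJQJQJQJQJQJQJ.

QJQJQJQJQJQJQJQJQJQJQJQJQJQJQJQJ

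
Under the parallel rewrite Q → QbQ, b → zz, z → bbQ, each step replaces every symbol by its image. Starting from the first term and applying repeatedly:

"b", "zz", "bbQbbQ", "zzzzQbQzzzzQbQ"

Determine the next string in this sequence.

φ(zzzzQbQzzzzQbQ) expands symbol-by-symbol to bbQ bbQ bbQ bbQ QbQ zz QbQ bbQ bbQ bbQ bbQ QbQ zz QbQ; joining the 14 pieces gives the next term.

bbQbbQbbQbbQQbQzzQbQbbQbbQbbQbbQQbQzzQbQ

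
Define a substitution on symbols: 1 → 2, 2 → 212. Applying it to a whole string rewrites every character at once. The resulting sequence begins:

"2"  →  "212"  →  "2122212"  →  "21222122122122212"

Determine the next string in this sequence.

Rewriting the 17 symbols of 21222122122122212 one by one yields 212 2 212 212 212 2 212 212 2 212 212 2 212 212 212 2 212; concatenated:

21222122122122212212221221222122122122212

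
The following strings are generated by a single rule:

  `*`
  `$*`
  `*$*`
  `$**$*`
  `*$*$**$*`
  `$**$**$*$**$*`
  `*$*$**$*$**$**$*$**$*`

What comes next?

$**$**$*$**$**$*$**$*$**$**$*$**$*

Each term (from the third on) is the two preceding terms concatenated in order: term 3 = *·$* = *$*.
So term 8 is $**$**$*$**$*·*$*$**$*$**$**$*$**$*.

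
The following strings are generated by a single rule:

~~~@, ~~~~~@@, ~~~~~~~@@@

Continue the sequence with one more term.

~~~~~~~~~@@@@

The n-th term is 2n+1 ~'s then n @'s (n = 1, 2, …).
Setting n = 4 gives 9, 4 characters in each block.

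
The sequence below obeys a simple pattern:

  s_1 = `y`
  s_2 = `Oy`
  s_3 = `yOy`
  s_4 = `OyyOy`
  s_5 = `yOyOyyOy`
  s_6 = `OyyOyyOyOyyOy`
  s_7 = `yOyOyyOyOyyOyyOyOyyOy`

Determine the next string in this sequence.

From term 3 onward, concatenate the second-to-last term with the last: y·Oy = yOy, Oy·yOy = OyyOy, …
So term 8 is OyyOyyOyOyyOy·yOyOyyOyOyyOyyOyOyyOy.

OyyOyyOyOyyOyyOyOyyOyOyyOyyOyOyyOy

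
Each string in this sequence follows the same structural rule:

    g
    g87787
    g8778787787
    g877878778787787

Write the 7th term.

g877878778787787877878778787787

Every step adds 87787 to the end: s(k+1) = s(k)·87787.
From g877878778787787, 3 further steps: g877878778787787 → g87787877878778787787 → g8778787787877878778787787 → (answer).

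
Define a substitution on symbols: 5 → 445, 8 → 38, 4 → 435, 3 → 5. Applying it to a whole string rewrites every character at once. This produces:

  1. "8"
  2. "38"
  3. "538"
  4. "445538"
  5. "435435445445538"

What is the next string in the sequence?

Rewriting the 15 symbols of 435435445445538 one by one yields 435 5 445 435 5 445 435 435 445 435 435 445 445 5 38; concatenated:

43554454355445435435445435435445445538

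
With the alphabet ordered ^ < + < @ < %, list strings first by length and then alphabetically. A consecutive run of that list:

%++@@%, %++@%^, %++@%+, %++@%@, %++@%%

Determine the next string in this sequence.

Find the rightmost character of %++@%% below %, bump it to the next letter, and reset everything to its right to ^.

%++%^^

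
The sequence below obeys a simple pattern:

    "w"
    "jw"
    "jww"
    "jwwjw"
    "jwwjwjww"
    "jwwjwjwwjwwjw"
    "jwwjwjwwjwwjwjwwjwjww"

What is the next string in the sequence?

jwwjwjwwjwwjwjwwjwjwwjwwjwjwwjwwjw

From term 3 onward, concatenate the last term with the second-to-last: jw·w = jww, jww·jw = jwwjw, …
The next term joins jwwjwjwwjwwjwjwwjwjww and jwwjwjwwjwwjw.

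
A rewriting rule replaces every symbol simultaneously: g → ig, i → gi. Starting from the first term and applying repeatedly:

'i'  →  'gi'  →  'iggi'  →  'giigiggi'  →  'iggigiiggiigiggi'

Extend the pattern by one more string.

giigiggiiggigiigiggigiiggiigiggi

φ(iggigiiggiigiggi) expands symbol-by-symbol to gi ig ig gi ig gi gi ig ig gi gi ig gi ig ig gi; joining the 16 pieces gives the next term.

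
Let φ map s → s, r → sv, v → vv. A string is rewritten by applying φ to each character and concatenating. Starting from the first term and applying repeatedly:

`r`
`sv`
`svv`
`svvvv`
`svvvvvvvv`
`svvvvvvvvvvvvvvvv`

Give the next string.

svvvvvvvvvvvvvvvvvvvvvvvvvvvvvvvv

Replace each of the 17 characters of svvvvvvvvvvvvvvvv in place — s vv vv vv vv vv vv vv vv vv vv vv vv vv vv vv vv — and concatenate.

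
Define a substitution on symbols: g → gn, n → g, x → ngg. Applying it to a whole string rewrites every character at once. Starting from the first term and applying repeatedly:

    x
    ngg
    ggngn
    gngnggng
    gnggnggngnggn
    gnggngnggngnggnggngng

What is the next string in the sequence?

Applying the rule to each of the 21 symbols of gnggngnggngnggnggngng gives the pieces gn g gn gn g gn g gn gn g gn g gn gn g gn gn g gn g gn, which concatenate to the answer.

gnggngnggnggngnggnggngnggngnggnggn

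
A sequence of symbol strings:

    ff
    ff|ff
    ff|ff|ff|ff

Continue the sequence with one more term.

ff|ff|ff|ff|ff|ff|ff|ff

s(k+1) = s(k)·|·s(k) — each term doubles the last with '|' between the halves.
One more doubling of ff|ff|ff|ff gives the answer.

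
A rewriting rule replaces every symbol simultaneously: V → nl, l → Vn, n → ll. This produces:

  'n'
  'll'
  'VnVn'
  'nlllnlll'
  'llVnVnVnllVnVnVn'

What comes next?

Rewriting the 16 symbols of llVnVnVnllVnVnVn one by one yields Vn Vn nl ll nl ll nl ll Vn Vn nl ll nl ll nl ll; concatenated:

VnVnnlllnlllnlllVnVnnlllnlllnlll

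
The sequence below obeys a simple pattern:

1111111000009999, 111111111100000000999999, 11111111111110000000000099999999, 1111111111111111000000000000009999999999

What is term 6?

11111111111111111111110000000000000000000099999999999999

The n-th term is 3n+1 1's then 3n-1 0's then 2n 9's, where the shown terms are n = 2, 3, 4, 5.
Setting n = 7 gives 22, 20, 14 characters in each block.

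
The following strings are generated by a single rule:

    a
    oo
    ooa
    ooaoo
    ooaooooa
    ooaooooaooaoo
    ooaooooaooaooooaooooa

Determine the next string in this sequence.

ooaooooaooaooooaooooaooaooooaooaoo

From term 3 onward, concatenate the last term with the second-to-last: oo·a = ooa, ooa·oo = ooaoo, …
Continuing: ooaooooaooaooooaooooa · ooaooooaooaoo gives term 8.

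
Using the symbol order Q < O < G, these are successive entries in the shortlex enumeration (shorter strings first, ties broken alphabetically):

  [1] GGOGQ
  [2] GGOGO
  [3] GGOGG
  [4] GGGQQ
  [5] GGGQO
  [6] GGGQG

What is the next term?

The successor of GGGQG increments the rightmost position that isn't already G and resets every position after it to Q.

GGGOQ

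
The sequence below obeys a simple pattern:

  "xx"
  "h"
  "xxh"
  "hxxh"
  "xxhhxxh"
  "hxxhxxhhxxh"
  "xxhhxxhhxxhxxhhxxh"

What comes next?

hxxhxxhhxxhxxhhxxhhxxhxxhhxxh

Each term (from the third on) is the two preceding terms concatenated in order: term 3 = xx·h = xxh.
So term 8 is hxxhxxhhxxh·xxhhxxhhxxhxxhhxxh.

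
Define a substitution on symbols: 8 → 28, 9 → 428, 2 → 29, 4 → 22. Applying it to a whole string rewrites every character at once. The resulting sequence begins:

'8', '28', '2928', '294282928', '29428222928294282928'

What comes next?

Replace each of the 20 characters of 29428222928294282928 in place — 29 428 22 29 28 29 29 29 428 29 28 29 428 22 29 28 29 428 29 28 — and concatenate.

29428222928292929428292829428222928294282928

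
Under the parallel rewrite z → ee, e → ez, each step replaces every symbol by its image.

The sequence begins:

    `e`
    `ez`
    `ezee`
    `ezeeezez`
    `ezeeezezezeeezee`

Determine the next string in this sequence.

ezeeezezezeeezeeezeeezezezeeezez

φ(ezeeezezezeeezee) expands symbol-by-symbol to ez ee ez ez ez ee ez ee ez ee ez ez ez ee ez ez; joining the 16 pieces gives the next term.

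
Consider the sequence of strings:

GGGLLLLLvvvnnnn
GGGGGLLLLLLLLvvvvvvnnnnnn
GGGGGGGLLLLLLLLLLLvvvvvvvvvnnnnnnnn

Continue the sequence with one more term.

The n-th term is 2n+1 G's then 3n+2 L's then 3n v's then 2n+2 n's (n = 1, 2, …).
Setting n = 4 gives 9, 14, 12, 10 characters in each block.

GGGGGGGGGLLLLLLLLLLLLLLvvvvvvvvvvvvnnnnnnnnnn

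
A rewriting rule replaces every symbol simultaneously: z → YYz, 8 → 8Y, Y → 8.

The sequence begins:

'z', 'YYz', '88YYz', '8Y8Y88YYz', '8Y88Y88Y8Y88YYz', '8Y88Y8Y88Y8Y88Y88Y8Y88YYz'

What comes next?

φ(8Y88Y8Y88Y8Y88Y88Y8Y88YYz) expands symbol-by-symbol to 8Y 8 8Y 8Y 8 8Y 8 8Y 8Y 8 8Y 8 8Y 8Y 8 8Y 8Y 8 8Y 8 8Y 8Y 8 8 YYz; joining the 25 pieces gives the next term.

8Y88Y8Y88Y88Y8Y88Y88Y8Y88Y8Y88Y88Y8Y88YYz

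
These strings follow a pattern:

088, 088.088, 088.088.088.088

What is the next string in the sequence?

088.088.088.088.088.088.088.088

Every step duplicates the string with '.' between the halves.
One more doubling of 088.088.088.088 gives the answer.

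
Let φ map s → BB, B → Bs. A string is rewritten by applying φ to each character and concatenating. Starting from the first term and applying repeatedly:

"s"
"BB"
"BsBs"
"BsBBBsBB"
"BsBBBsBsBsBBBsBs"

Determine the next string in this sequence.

BsBBBsBsBsBBBsBBBsBBBsBsBsBBBsBB

Applying the rule to each of the 16 symbols of BsBBBsBsBsBBBsBs gives the pieces Bs BB Bs Bs Bs BB Bs BB Bs BB Bs Bs Bs BB Bs BB, which concatenate to the answer.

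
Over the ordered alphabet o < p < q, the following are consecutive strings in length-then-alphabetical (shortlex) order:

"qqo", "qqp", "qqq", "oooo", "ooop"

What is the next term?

oooq

The successor of ooop increments the rightmost position that isn't already q and resets every position after it to o.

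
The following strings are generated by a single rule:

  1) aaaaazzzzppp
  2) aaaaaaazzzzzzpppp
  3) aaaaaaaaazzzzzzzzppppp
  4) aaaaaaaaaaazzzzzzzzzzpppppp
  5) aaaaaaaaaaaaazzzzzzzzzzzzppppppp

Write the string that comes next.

aaaaaaaaaaaaaaazzzzzzzzzzzzzzpppppppp

The n-th term is 2n+1 a's then 2n z's then n+1 p's, where the shown terms are n = 2, 3, 4, 5, 6.
Setting n = 7 gives 15, 14, 8 characters in each block.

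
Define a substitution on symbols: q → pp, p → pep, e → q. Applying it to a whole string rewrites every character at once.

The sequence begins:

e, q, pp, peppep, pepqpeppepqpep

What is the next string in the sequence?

Replace each of the 14 characters of pepqpeppepqpep in place — pep q pep pp pep q pep pep q pep pp pep q pep — and concatenate.

pepqpeppppepqpeppepqpeppppepqpep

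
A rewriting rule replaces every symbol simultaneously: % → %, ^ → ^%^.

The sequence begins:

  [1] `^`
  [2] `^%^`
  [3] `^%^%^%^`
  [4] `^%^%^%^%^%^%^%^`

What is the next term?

^%^%^%^%^%^%^%^%^%^%^%^%^%^%^%^

Replace each of the 15 characters of ^%^%^%^%^%^%^%^ in place — ^%^ % ^%^ % ^%^ % ^%^ % ^%^ % ^%^ % ^%^ % ^%^ — and concatenate.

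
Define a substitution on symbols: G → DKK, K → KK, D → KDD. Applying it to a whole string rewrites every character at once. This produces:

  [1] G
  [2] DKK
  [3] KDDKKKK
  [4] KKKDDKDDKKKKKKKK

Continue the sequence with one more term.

KKKKKKKDDKDDKKKDDKDDKKKKKKKKKKKKKKKK

Replace each of the 16 characters of KKKDDKDDKKKKKKKK in place — KK KK KK KDD KDD KK KDD KDD KK KK KK KK KK KK KK KK — and concatenate.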